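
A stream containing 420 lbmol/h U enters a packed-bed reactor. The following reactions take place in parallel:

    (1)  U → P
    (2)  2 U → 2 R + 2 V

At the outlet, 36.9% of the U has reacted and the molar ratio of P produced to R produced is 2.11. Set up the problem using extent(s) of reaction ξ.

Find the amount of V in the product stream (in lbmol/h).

49.8 lbmol/h

Conversion of U: U consumed = 0.369 × 420 = 155 lbmol/h = 1ξ₁ + 2ξ₂.
Selectivity: 1ξ₁ / (2ξ₂) = 2.11 → ξ₁ = 4.22 ξ₂.
Substitute: (1·4.22 + 2) ξ₂ = 155 → ξ₂ = 24.92 lbmol/h, ξ₁ = 105.1 lbmol/h.
Outlet amounts (n = n₀ + Σ ν·ξ):
  U: 420 − 1(105.1) − 2(24.92) = 265
  P: 0 + 1(105.1) = 105.1
  R: 0 + 2(24.92) = 49.83
  V: 0 + 2(24.92) = 49.83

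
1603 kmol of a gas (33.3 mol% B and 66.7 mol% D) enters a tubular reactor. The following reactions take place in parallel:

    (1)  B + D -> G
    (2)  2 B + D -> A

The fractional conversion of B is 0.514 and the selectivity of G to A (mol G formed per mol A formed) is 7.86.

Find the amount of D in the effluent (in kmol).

823 kmol

Conversion of B: B consumed = 0.514 × 533.8 = 274.4 kmol = 1ξ₁ + 2ξ₂.
Selectivity: 1ξ₁ / (1ξ₂) = 7.86 → ξ₁ = 7.86 ξ₂.
Substitute: (1·7.86 + 2) ξ₂ = 274.4 → ξ₂ = 27.83 kmol, ξ₁ = 218.7 kmol.
Outlet amounts (n = n₀ + Σ ν·ξ):
  B: 533.8 − 1(218.7) − 2(27.83) = 259.4
  D: 1069 − 1(218.7) − 1(27.83) = 822.7
  G: 0 + 1(218.7) = 218.7
  A: 0 + 1(27.83) = 27.83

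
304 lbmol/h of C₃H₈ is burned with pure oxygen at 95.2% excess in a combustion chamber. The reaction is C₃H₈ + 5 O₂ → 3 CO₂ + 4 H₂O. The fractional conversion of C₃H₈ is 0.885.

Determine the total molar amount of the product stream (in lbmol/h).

3540 lbmol/h

Stoichiometric O₂ = 5 × 304 = 1520 lbmol/h; O₂ fed = 1520 × 1.952 = 2967 lbmol/h.
Fuel reacted = 0.885 × 304 → ξ = 269 lbmol/h.
Outlet (n = n₀ + ν ξ):
  C₃H₈: 304 − 1(269) = 34.96
  O₂: 2967 − 5(269) = 1622
  CO₂: 0 + 3(269) = 807.1
  H₂O: 0 + 4(269) = 1076
Total out = 34.96 + 1622 + 807.1 + 1076 = 3540 lbmol/h.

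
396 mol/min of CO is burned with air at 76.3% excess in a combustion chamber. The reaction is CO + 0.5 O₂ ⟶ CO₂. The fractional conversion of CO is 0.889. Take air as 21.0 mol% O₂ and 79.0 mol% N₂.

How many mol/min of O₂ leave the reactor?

173 mol/min

Stoichiometric O₂ = 0.5 × 396 = 198 mol/min; O₂ fed = 198 × 1.763 = 349.1 mol/min.
N₂ fed = 349.1 × 79/21 = 1313 mol/min.
Fuel reacted = 0.889 × 396 → ξ = 352 mol/min.
Outlet (n = n₀ + ν ξ):
  CO: 396 − 1(352) = 43.96
  O₂: 349.1 − 0.5(352) = 173.1
  N₂: 1313 (inert)
  CO₂: 0 + 1(352) = 352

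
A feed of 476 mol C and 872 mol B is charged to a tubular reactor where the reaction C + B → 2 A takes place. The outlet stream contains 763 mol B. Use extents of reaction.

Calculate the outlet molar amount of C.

367 mol

For B: n = n₀ − 1ξ → 763 = 872 − 1ξ, giving ξ = 109 mol.
Outlet amounts (n = n₀ + ν ξ):
  C: 476 − 1(109) = 367
  B: 872 − 1(109) = 763
  A: 0 + 2(109) = 218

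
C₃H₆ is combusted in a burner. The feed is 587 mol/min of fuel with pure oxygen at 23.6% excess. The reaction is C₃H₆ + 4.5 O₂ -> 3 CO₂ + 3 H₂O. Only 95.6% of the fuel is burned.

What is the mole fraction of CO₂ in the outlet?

0.407

Stoichiometric O₂ = 4.5 × 587 = 2642 mol/min; O₂ fed = 2642 × 1.236 = 3265 mol/min.
Fuel reacted = 0.956 × 587 → ξ = 561.2 mol/min.
Outlet (n = n₀ + ν ξ):
  C₃H₆: 587 − 1(561.2) = 25.83
  O₂: 3265 − 4.5(561.2) = 739.6
  CO₂: 0 + 3(561.2) = 1684
  H₂O: 0 + 3(561.2) = 1684
Total out = 4132 mol/min; y_CO₂ = 1684 / 4132 = 0.4074.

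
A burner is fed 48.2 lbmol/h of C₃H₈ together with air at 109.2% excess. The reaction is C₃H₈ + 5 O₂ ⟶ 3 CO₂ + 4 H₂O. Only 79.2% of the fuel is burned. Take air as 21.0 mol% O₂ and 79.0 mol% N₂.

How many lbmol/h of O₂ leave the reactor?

313 lbmol/h

Stoichiometric O₂ = 5 × 48.2 = 241 lbmol/h; O₂ fed = 241 × 2.092 = 504.2 lbmol/h.
N₂ fed = 504.2 × 79/21 = 1897 lbmol/h.
Fuel reacted = 0.792 × 48.2 → ξ = 38.17 lbmol/h.
Outlet (n = n₀ + ν ξ):
  C₃H₈: 48.2 − 1(38.17) = 10.03
  O₂: 504.2 − 5(38.17) = 313.3
  N₂: 1897 (inert)
  CO₂: 0 + 3(38.17) = 114.5
  H₂O: 0 + 4(38.17) = 152.7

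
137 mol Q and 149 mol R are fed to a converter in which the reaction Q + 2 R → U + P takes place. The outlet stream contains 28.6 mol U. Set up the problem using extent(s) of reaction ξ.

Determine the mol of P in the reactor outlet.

For U: n = n₀ + 1ξ → 28.6 = 0 + 1ξ, giving ξ = 28.6 mol.
Outlet amounts (n = n₀ + ν ξ):
  Q: 137 − 1(28.6) = 108.4
  R: 149 − 2(28.6) = 91.8
  U: 0 + 1(28.6) = 28.6
  P: 0 + 1(28.6) = 28.6

28.6 mol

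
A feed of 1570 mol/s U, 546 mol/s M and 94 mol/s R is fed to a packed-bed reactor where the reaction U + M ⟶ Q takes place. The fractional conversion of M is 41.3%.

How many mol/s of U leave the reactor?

M reacted = 0.413 × 546 = 225.5 mol/s; ν_M = −1, so ξ = 225.5/1 = 225.5 mol/s.
Outlet amounts (n = n₀ + ν ξ):
  U: 1570 − 1(225.5) = 1345
  M: 546 − 1(225.5) = 320.5
  Q: 0 + 1(225.5) = 225.5
  R: 94 (inert)

1340 mol/s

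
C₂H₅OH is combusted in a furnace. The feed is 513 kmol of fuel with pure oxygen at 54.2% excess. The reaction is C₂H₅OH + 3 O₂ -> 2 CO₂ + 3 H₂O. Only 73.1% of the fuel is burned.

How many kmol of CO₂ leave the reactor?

750 kmol

Stoichiometric O₂ = 3 × 513 = 1539 kmol; O₂ fed = 1539 × 1.542 = 2373 kmol.
Fuel reacted = 0.731 × 513 → ξ = 375 kmol.
Outlet (n = n₀ + ν ξ):
  C₂H₅OH: 513 − 1(375) = 138
  O₂: 2373 − 3(375) = 1248
  CO₂: 0 + 2(375) = 750
  H₂O: 0 + 3(375) = 1125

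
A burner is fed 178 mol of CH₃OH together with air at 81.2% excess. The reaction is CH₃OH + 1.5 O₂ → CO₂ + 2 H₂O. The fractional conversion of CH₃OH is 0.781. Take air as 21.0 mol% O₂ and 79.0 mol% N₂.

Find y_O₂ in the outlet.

Stoichiometric O₂ = 1.5 × 178 = 267 mol; O₂ fed = 267 × 1.812 = 483.8 mol.
N₂ fed = 483.8 × 79/21 = 1820 mol.
Fuel reacted = 0.781 × 178 → ξ = 139 mol.
Outlet (n = n₀ + ν ξ):
  CH₃OH: 178 − 1(139) = 38.98
  O₂: 483.8 − 1.5(139) = 275.3
  N₂: 1820 (inert)
  CO₂: 0 + 1(139) = 139
  H₂O: 0 + 2(139) = 278
Total out = 2551 mol; y_O₂ = 275.3 / 2551 = 0.1079.

0.108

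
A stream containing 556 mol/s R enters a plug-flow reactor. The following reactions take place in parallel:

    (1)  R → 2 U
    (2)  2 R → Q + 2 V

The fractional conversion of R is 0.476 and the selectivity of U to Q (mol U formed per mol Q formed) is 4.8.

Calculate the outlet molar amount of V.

120 mol/s

Conversion of R: R consumed = 0.476 × 556 = 264.7 mol/s = 1ξ₁ + 2ξ₂.
Selectivity: 2ξ₁ / (1ξ₂) = 4.8 → ξ₁ = 2.4 ξ₂.
Substitute: (1·2.4 + 2) ξ₂ = 264.7 → ξ₂ = 60.15 mol/s, ξ₁ = 144.4 mol/s.
Outlet amounts (n = n₀ + Σ ν·ξ):
  R: 556 − 1(144.4) − 2(60.15) = 291.3
  U: 0 + 2(144.4) = 288.7
  Q: 0 + 1(60.15) = 60.15
  V: 0 + 2(60.15) = 120.3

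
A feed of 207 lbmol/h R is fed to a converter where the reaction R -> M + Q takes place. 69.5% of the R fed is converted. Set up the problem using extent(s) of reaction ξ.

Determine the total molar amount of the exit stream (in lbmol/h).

R reacted = 0.695 × 207 = 143.9 lbmol/h; ν_R = −1, so ξ = 143.9/1 = 143.9 lbmol/h.
Outlet amounts (n = n₀ + ν ξ):
  R: 207 − 1(143.9) = 63.14
  M: 0 + 1(143.9) = 143.9
  Q: 0 + 1(143.9) = 143.9
Total out = 63.14 + 143.9 + 143.9 = 350.9 lbmol/h.

351 lbmol/h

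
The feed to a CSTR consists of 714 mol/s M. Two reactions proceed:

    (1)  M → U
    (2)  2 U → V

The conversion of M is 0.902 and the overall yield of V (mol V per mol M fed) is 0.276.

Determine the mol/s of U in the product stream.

250 mol/s

Conversion of M: M consumed = 1ξ₁ = 0.902 × 714 → ξ₁ = 644 mol/s.
Yield of V: 1ξ₂ / 714 = 0.276 → ξ₂ = 197.1 mol/s.
Outlet amounts (n = n₀ + Σ ν·ξ):
  M: 714 − 1(644) = 69.97
  U: 0 + 1(644) − 2(197.1) = 249.9
  V: 0 + 1(197.1) = 197.1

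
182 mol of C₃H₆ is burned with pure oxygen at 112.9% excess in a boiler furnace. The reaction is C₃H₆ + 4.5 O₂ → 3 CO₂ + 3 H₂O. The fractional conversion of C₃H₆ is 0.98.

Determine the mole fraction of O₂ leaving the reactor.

Stoichiometric O₂ = 4.5 × 182 = 819 mol; O₂ fed = 819 × 2.129 = 1744 mol.
Fuel reacted = 0.98 × 182 → ξ = 178.4 mol.
Outlet (n = n₀ + ν ξ):
  C₃H₆: 182 − 1(178.4) = 3.64
  O₂: 1744 − 4.5(178.4) = 941
  CO₂: 0 + 3(178.4) = 535.1
  H₂O: 0 + 3(178.4) = 535.1
Total out = 2015 mol; y_O₂ = 941 / 2015 = 0.4671.

0.467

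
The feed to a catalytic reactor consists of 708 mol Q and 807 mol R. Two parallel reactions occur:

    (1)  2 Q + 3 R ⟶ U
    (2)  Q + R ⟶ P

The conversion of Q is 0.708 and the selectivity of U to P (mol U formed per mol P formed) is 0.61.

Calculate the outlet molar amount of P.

226 mol

Conversion of Q: Q consumed = 0.708 × 708 = 501.3 mol = 2ξ₁ + 1ξ₂.
Selectivity: 1ξ₁ / (1ξ₂) = 0.61 → ξ₁ = 0.61 ξ₂.
Substitute: (2·0.61 + 1) ξ₂ = 501.3 → ξ₂ = 225.8 mol, ξ₁ = 137.7 mol.
Outlet amounts (n = n₀ + Σ ν·ξ):
  Q: 708 − 2(137.7) − 1(225.8) = 206.7
  R: 807 − 3(137.7) − 1(225.8) = 168
  U: 0 + 1(137.7) = 137.7
  P: 0 + 1(225.8) = 225.8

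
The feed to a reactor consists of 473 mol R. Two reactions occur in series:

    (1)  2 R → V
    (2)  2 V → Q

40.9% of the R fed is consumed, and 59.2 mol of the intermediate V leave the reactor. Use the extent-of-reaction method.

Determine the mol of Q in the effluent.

Conversion of R: R consumed = 2ξ₁ = 0.409 × 473 → ξ₁ = 96.73 mol.
V balance: n_V = 0 + 1ξ₁ − 2ξ₂ = 59.2 → ξ₂ = (1·96.73 − 59.2)/2 = 18.76 mol.
Outlet amounts (n = n₀ + Σ ν·ξ):
  R: 473 − 2(96.73) = 279.5
  V: 0 + 1(96.73) − 2(18.76) = 59.2
  Q: 0 + 1(18.76) = 18.76

18.8 mol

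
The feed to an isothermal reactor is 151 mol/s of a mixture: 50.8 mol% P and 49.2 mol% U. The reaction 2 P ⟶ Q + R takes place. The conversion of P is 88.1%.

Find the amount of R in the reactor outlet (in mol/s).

33.8 mol/s

P reacted = 0.881 × 76.71 = 67.58 mol/s; ν_P = −2, so ξ = 67.58/2 = 33.79 mol/s.
Outlet amounts (n = n₀ + ν ξ):
  P: 76.71 − 2(33.79) = 9.128
  Q: 0 + 1(33.79) = 33.79
  R: 0 + 1(33.79) = 33.79
  U: 74.29 (inert)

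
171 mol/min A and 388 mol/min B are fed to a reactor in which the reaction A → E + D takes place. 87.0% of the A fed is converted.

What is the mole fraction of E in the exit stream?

A reacted = 0.87 × 171 = 148.8 mol/min; ν_A = −1, so ξ = 148.8/1 = 148.8 mol/min.
Outlet amounts (n = n₀ + ν ξ):
  A: 171 − 1(148.8) = 22.23
  E: 0 + 1(148.8) = 148.8
  D: 0 + 1(148.8) = 148.8
  B: 388 (inert)
Total out = 707.8 mol/min; y_E = 148.8 / 707.8 = 0.2102.

0.21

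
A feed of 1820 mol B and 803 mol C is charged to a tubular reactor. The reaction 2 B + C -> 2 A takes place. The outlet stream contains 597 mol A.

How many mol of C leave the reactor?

504 mol

For A: n = n₀ + 2ξ → 597 = 0 + 2ξ, giving ξ = 298.5 mol.
Outlet amounts (n = n₀ + ν ξ):
  B: 1820 − 2(298.5) = 1223
  C: 803 − 1(298.5) = 504.5
  A: 0 + 2(298.5) = 597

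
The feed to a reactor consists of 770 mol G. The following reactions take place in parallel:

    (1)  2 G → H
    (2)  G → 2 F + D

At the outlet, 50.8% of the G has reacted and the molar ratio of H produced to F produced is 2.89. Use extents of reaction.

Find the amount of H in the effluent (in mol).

180 mol

Conversion of G: G consumed = 0.508 × 770 = 391.2 mol = 2ξ₁ + 1ξ₂.
Selectivity: 1ξ₁ / (2ξ₂) = 2.89 → ξ₁ = 5.78 ξ₂.
Substitute: (2·5.78 + 1) ξ₂ = 391.2 → ξ₂ = 31.14 mol, ξ₁ = 180 mol.
Outlet amounts (n = n₀ + Σ ν·ξ):
  G: 770 − 2(180) − 1(31.14) = 378.8
  H: 0 + 1(180) = 180
  F: 0 + 2(31.14) = 62.29
  D: 0 + 1(31.14) = 31.14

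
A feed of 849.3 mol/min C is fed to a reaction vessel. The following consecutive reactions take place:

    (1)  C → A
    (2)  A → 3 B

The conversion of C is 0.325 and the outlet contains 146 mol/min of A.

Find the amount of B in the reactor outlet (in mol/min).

390 mol/min

Conversion of C: C consumed = 1ξ₁ = 0.325 × 849.3 → ξ₁ = 276 mol/min.
A balance: n_A = 0 + 1ξ₁ − 1ξ₂ = 146 → ξ₂ = (1·276 − 146)/1 = 130 mol/min.
Outlet amounts (n = n₀ + Σ ν·ξ):
  C: 849.3 − 1(276) = 573.3
  A: 0 + 1(276) − 1(130) = 146
  B: 0 + 3(130) = 390.1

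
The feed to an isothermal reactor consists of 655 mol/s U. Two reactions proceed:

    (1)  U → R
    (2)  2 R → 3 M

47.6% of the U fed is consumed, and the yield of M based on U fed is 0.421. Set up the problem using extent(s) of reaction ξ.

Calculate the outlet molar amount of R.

Conversion of U: U consumed = 1ξ₁ = 0.476 × 655 → ξ₁ = 311.8 mol/s.
Yield of M: 3ξ₂ / 655 = 0.421 → ξ₂ = 91.92 mol/s.
Outlet amounts (n = n₀ + Σ ν·ξ):
  U: 655 − 1(311.8) = 343.2
  R: 0 + 1(311.8) − 2(91.92) = 127.9
  M: 0 + 3(91.92) = 275.8

128 mol/s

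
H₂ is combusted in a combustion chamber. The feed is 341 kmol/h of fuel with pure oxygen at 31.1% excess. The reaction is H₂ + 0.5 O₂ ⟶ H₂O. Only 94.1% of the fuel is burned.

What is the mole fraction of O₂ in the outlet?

Stoichiometric O₂ = 0.5 × 341 = 170.5 kmol/h; O₂ fed = 170.5 × 1.311 = 223.5 kmol/h.
Fuel reacted = 0.941 × 341 → ξ = 320.9 kmol/h.
Outlet (n = n₀ + ν ξ):
  H₂: 341 − 1(320.9) = 20.12
  O₂: 223.5 − 0.5(320.9) = 63.09
  H₂O: 0 + 1(320.9) = 320.9
Total out = 404.1 kmol/h; y_O₂ = 63.09 / 404.1 = 0.1561.

0.156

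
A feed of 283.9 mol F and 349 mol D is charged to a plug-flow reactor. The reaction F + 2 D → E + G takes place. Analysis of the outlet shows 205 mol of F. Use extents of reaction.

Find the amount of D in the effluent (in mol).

For F: n = n₀ − 1ξ → 205 = 283.9 − 1ξ, giving ξ = 78.9 mol.
Outlet amounts (n = n₀ + ν ξ):
  F: 283.9 − 1(78.9) = 205
  D: 349 − 2(78.9) = 191.2
  E: 0 + 1(78.9) = 78.9
  G: 0 + 1(78.9) = 78.9

191 mol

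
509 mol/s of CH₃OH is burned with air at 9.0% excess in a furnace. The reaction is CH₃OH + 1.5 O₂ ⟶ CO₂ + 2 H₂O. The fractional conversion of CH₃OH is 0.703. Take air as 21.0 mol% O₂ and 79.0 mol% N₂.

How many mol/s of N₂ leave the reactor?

3130 mol/s

Stoichiometric O₂ = 1.5 × 509 = 763.5 mol/s; O₂ fed = 763.5 × 1.090 = 832.2 mol/s.
N₂ fed = 832.2 × 79/21 = 3131 mol/s.
Fuel reacted = 0.703 × 509 → ξ = 357.8 mol/s.
Outlet (n = n₀ + ν ξ):
  CH₃OH: 509 − 1(357.8) = 151.2
  O₂: 832.2 − 1.5(357.8) = 295.5
  N₂: 3131 (inert)
  CO₂: 0 + 1(357.8) = 357.8
  H₂O: 0 + 2(357.8) = 715.7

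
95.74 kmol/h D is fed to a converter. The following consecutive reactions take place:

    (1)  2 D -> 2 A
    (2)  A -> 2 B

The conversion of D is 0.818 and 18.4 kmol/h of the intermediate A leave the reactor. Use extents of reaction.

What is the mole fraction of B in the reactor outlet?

0.77

Conversion of D: D consumed = 2ξ₁ = 0.818 × 95.74 → ξ₁ = 39.16 kmol/h.
A balance: n_A = 0 + 2ξ₁ − 1ξ₂ = 18.4 → ξ₂ = (2·39.16 − 18.4)/1 = 59.92 kmol/h.
Outlet amounts (n = n₀ + Σ ν·ξ):
  D: 95.74 − 2(39.16) = 17.42
  A: 0 + 2(39.16) − 1(59.92) = 18.4
  B: 0 + 2(59.92) = 119.8
Total out = 155.7 kmol/h; y_B = 119.8 / 155.7 = 0.7698.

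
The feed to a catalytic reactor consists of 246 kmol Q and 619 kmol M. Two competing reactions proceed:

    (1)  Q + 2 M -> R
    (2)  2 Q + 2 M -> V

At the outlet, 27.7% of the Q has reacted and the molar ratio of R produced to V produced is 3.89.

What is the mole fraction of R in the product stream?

Conversion of Q: Q consumed = 0.277 × 246 = 68.14 kmol = 1ξ₁ + 2ξ₂.
Selectivity: 1ξ₁ / (1ξ₂) = 3.89 → ξ₁ = 3.89 ξ₂.
Substitute: (1·3.89 + 2) ξ₂ = 68.14 → ξ₂ = 11.57 kmol, ξ₁ = 45 kmol.
Outlet amounts (n = n₀ + Σ ν·ξ):
  Q: 246 − 1(45) − 2(11.57) = 177.9
  M: 619 − 2(45) − 2(11.57) = 505.9
  R: 0 + 1(45) = 45
  V: 0 + 1(11.57) = 11.57
Total out = 740.3 kmol; y_R = 45 / 740.3 = 0.06079.

0.0608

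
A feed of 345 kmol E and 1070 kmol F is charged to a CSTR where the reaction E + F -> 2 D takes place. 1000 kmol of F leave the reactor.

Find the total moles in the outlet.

1420 kmol

For F: n = n₀ − 1ξ → 1000 = 1070 − 1ξ, giving ξ = 70 kmol.
Outlet amounts (n = n₀ + ν ξ):
  E: 345 − 1(70) = 275
  F: 1070 − 1(70) = 1000
  D: 0 + 2(70) = 140
Total out = 275 + 1000 + 140 = 1415 kmol.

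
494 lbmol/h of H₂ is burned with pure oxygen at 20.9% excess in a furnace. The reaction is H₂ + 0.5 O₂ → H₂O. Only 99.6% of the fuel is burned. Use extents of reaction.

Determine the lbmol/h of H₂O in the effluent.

492 lbmol/h

Stoichiometric O₂ = 0.5 × 494 = 247 lbmol/h; O₂ fed = 247 × 1.209 = 298.6 lbmol/h.
Fuel reacted = 0.996 × 494 → ξ = 492 lbmol/h.
Outlet (n = n₀ + ν ξ):
  H₂: 494 − 1(492) = 1.976
  O₂: 298.6 − 0.5(492) = 52.61
  H₂O: 0 + 1(492) = 492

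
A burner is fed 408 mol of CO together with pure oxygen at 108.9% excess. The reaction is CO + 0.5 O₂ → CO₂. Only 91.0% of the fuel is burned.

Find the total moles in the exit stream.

649 mol

Stoichiometric O₂ = 0.5 × 408 = 204 mol; O₂ fed = 204 × 2.089 = 426.2 mol.
Fuel reacted = 0.91 × 408 → ξ = 371.3 mol.
Outlet (n = n₀ + ν ξ):
  CO: 408 − 1(371.3) = 36.72
  O₂: 426.2 − 0.5(371.3) = 240.5
  CO₂: 0 + 1(371.3) = 371.3
Total out = 36.72 + 240.5 + 371.3 = 648.5 mol.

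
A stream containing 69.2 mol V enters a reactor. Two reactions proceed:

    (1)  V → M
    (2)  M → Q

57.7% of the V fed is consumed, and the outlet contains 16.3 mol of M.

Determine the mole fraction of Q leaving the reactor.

Conversion of V: V consumed = 1ξ₁ = 0.577 × 69.2 → ξ₁ = 39.93 mol.
M balance: n_M = 0 + 1ξ₁ − 1ξ₂ = 16.3 → ξ₂ = (1·39.93 − 16.3)/1 = 23.63 mol.
Outlet amounts (n = n₀ + Σ ν·ξ):
  V: 69.2 − 1(39.93) = 29.27
  M: 0 + 1(39.93) − 1(23.63) = 16.3
  Q: 0 + 1(23.63) = 23.63
Total out = 69.2 mol; y_Q = 23.63 / 69.2 = 0.3415.

0.341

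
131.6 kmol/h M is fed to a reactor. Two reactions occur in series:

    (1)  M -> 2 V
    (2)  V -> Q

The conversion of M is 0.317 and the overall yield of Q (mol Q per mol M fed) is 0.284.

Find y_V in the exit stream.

Conversion of M: M consumed = 1ξ₁ = 0.317 × 131.6 → ξ₁ = 41.72 kmol/h.
Yield of Q: 1ξ₂ / 131.6 = 0.284 → ξ₂ = 37.37 kmol/h.
Outlet amounts (n = n₀ + Σ ν·ξ):
  M: 131.6 − 1(41.72) = 89.88
  V: 0 + 2(41.72) − 1(37.37) = 46.06
  Q: 0 + 1(37.37) = 37.37
Total out = 173.3 kmol/h; y_V = 46.06 / 173.3 = 0.2658.

0.266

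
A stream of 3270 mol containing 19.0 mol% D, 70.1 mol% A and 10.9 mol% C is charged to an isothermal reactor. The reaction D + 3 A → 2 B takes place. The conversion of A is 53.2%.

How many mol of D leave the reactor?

215 mol

A reacted = 0.532 × 2292 = 1219 mol; ν_A = −3, so ξ = 1219/3 = 406.5 mol.
Outlet amounts (n = n₀ + ν ξ):
  D: 621.3 − 1(406.5) = 214.8
  A: 2292 − 3(406.5) = 1073
  B: 0 + 2(406.5) = 813
  C: 356.4 (inert)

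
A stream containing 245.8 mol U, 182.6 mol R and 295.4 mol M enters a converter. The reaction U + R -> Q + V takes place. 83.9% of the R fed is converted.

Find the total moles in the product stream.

724 mol

R reacted = 0.839 × 182.6 = 153.2 mol; ν_R = −1, so ξ = 153.2/1 = 153.2 mol.
Outlet amounts (n = n₀ + ν ξ):
  U: 245.8 − 1(153.2) = 92.6
  R: 182.6 − 1(153.2) = 29.4
  Q: 0 + 1(153.2) = 153.2
  V: 0 + 1(153.2) = 153.2
  M: 295.4 (inert)
Total out = 92.6 + 29.4 + 153.2 + 153.2 + 295.4 = 723.8 mol.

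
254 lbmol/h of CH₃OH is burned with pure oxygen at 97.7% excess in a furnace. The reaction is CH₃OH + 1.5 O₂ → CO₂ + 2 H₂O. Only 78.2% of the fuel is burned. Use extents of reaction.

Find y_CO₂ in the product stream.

Stoichiometric O₂ = 1.5 × 254 = 381 lbmol/h; O₂ fed = 381 × 1.977 = 753.2 lbmol/h.
Fuel reacted = 0.782 × 254 → ξ = 198.6 lbmol/h.
Outlet (n = n₀ + ν ξ):
  CH₃OH: 254 − 1(198.6) = 55.37
  O₂: 753.2 − 1.5(198.6) = 455.3
  CO₂: 0 + 1(198.6) = 198.6
  H₂O: 0 + 2(198.6) = 397.3
Total out = 1107 lbmol/h; y_CO₂ = 198.6 / 1107 = 0.1795.

0.18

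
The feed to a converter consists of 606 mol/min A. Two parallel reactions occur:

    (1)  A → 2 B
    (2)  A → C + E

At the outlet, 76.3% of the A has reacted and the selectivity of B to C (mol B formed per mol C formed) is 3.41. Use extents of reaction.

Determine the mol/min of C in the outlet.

Conversion of A: A consumed = 0.763 × 606 = 462.4 mol/min = 1ξ₁ + 1ξ₂.
Selectivity: 2ξ₁ / (1ξ₂) = 3.41 → ξ₁ = 1.705 ξ₂.
Substitute: (1·1.705 + 1) ξ₂ = 462.4 → ξ₂ = 170.9 mol/min, ξ₁ = 291.4 mol/min.
Outlet amounts (n = n₀ + Σ ν·ξ):
  A: 606 − 1(291.4) − 1(170.9) = 143.6
  B: 0 + 2(291.4) = 582.9
  C: 0 + 1(170.9) = 170.9
  E: 0 + 1(170.9) = 170.9

171 mol/min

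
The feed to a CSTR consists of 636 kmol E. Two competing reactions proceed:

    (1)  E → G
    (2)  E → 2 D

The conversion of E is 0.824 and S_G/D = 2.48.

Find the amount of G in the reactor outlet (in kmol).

Conversion of E: E consumed = 0.824 × 636 = 524.1 kmol = 1ξ₁ + 1ξ₂.
Selectivity: 1ξ₁ / (2ξ₂) = 2.48 → ξ₁ = 4.96 ξ₂.
Substitute: (1·4.96 + 1) ξ₂ = 524.1 → ξ₂ = 87.93 kmol, ξ₁ = 436.1 kmol.
Outlet amounts (n = n₀ + Σ ν·ξ):
  E: 636 − 1(436.1) − 1(87.93) = 111.9
  G: 0 + 1(436.1) = 436.1
  D: 0 + 2(87.93) = 175.9

436 kmol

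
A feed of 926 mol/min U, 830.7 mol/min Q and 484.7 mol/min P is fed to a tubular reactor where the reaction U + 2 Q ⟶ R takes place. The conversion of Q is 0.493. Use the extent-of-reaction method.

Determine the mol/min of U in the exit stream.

721 mol/min

Q reacted = 0.493 × 830.7 = 409.5 mol/min; ν_Q = −2, so ξ = 409.5/2 = 204.8 mol/min.
Outlet amounts (n = n₀ + ν ξ):
  U: 926 − 1(204.8) = 721.2
  Q: 830.7 − 2(204.8) = 421.2
  R: 0 + 1(204.8) = 204.8
  P: 484.7 (inert)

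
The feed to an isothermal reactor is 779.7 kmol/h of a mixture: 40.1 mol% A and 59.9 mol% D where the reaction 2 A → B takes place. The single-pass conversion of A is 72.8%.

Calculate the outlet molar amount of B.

114 kmol/h

A reacted = 0.728 × 312.7 = 227.6 kmol/h; ν_A = −2, so ξ = 227.6/2 = 113.8 kmol/h.
Outlet amounts (n = n₀ + ν ξ):
  A: 312.7 − 2(113.8) = 85.04
  B: 0 + 1(113.8) = 113.8
  D: 467 (inert)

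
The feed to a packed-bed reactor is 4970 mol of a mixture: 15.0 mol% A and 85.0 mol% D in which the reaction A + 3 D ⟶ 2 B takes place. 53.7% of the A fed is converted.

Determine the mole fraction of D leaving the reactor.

0.725

A reacted = 0.537 × 745.5 = 400.3 mol; ν_A = −1, so ξ = 400.3/1 = 400.3 mol.
Outlet amounts (n = n₀ + ν ξ):
  A: 745.5 − 1(400.3) = 345.2
  D: 4224 − 3(400.3) = 3023
  B: 0 + 2(400.3) = 800.7
Total out = 4169 mol; y_D = 3023 / 4169 = 0.7252.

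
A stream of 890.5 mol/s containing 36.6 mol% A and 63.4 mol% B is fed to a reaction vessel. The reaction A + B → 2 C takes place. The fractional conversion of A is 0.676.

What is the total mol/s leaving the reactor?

A reacted = 0.676 × 325.9 = 220.3 mol/s; ν_A = −1, so ξ = 220.3/1 = 220.3 mol/s.
Outlet amounts (n = n₀ + ν ξ):
  A: 325.9 − 1(220.3) = 105.6
  B: 564.6 − 1(220.3) = 344.3
  C: 0 + 2(220.3) = 440.6
Total out = 105.6 + 344.3 + 440.6 = 890.5 mol/s.

890 mol/s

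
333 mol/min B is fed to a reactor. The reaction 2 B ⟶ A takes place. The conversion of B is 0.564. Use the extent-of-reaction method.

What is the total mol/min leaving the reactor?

239 mol/min

B reacted = 0.564 × 333 = 187.8 mol/min; ν_B = −2, so ξ = 187.8/2 = 93.91 mol/min.
Outlet amounts (n = n₀ + ν ξ):
  B: 333 − 2(93.91) = 145.2
  A: 0 + 1(93.91) = 93.91
Total out = 145.2 + 93.91 = 239.1 mol/min.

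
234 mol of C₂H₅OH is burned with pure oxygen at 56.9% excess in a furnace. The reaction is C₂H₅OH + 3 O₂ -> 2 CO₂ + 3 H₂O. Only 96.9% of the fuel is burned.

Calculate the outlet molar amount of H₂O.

680 mol

Stoichiometric O₂ = 3 × 234 = 702 mol; O₂ fed = 702 × 1.569 = 1101 mol.
Fuel reacted = 0.969 × 234 → ξ = 226.7 mol.
Outlet (n = n₀ + ν ξ):
  C₂H₅OH: 234 − 1(226.7) = 7.254
  O₂: 1101 − 3(226.7) = 421.2
  CO₂: 0 + 2(226.7) = 453.5
  H₂O: 0 + 3(226.7) = 680.2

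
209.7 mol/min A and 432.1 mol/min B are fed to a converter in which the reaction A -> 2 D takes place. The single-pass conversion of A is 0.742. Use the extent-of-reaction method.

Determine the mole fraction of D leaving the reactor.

0.39

A reacted = 0.742 × 209.7 = 155.6 mol/min; ν_A = −1, so ξ = 155.6/1 = 155.6 mol/min.
Outlet amounts (n = n₀ + ν ξ):
  A: 209.7 − 1(155.6) = 54.1
  D: 0 + 2(155.6) = 311.2
  B: 432.1 (inert)
Total out = 797.4 mol/min; y_D = 311.2 / 797.4 = 0.3903.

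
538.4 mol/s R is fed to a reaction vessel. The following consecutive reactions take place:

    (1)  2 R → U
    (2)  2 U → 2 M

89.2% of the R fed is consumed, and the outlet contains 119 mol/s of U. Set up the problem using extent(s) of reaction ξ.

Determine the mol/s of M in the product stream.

121 mol/s

Conversion of R: R consumed = 2ξ₁ = 0.892 × 538.4 → ξ₁ = 240.1 mol/s.
U balance: n_U = 0 + 1ξ₁ − 2ξ₂ = 119 → ξ₂ = (1·240.1 − 119)/2 = 60.56 mol/s.
Outlet amounts (n = n₀ + Σ ν·ξ):
  R: 538.4 − 2(240.1) = 58.15
  U: 0 + 1(240.1) − 2(60.56) = 119
  M: 0 + 2(60.56) = 121.1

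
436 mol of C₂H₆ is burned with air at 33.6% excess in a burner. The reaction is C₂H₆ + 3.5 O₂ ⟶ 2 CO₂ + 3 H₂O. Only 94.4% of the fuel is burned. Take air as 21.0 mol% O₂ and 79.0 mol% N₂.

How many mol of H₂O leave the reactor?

1230 mol

Stoichiometric O₂ = 3.5 × 436 = 1526 mol; O₂ fed = 1526 × 1.336 = 2039 mol.
N₂ fed = 2039 × 79/21 = 7670 mol.
Fuel reacted = 0.944 × 436 → ξ = 411.6 mol.
Outlet (n = n₀ + ν ξ):
  C₂H₆: 436 − 1(411.6) = 24.42
  O₂: 2039 − 3.5(411.6) = 598.2
  N₂: 7670 (inert)
  CO₂: 0 + 2(411.6) = 823.2
  H₂O: 0 + 3(411.6) = 1235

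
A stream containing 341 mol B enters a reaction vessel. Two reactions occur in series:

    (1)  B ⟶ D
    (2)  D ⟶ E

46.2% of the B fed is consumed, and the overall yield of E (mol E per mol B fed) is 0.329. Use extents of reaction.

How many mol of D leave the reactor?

Conversion of B: B consumed = 1ξ₁ = 0.462 × 341 → ξ₁ = 157.5 mol.
Yield of E: 1ξ₂ / 341 = 0.329 → ξ₂ = 112.2 mol.
Outlet amounts (n = n₀ + Σ ν·ξ):
  B: 341 − 1(157.5) = 183.5
  D: 0 + 1(157.5) − 1(112.2) = 45.35
  E: 0 + 1(112.2) = 112.2

45.4 mol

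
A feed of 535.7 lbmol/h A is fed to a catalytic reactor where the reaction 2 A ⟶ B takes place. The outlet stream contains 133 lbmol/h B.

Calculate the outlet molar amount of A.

For B: n = n₀ + 1ξ → 133 = 0 + 1ξ, giving ξ = 133 lbmol/h.
Outlet amounts (n = n₀ + ν ξ):
  A: 535.7 − 2(133) = 269.7
  B: 0 + 1(133) = 133

270 lbmol/h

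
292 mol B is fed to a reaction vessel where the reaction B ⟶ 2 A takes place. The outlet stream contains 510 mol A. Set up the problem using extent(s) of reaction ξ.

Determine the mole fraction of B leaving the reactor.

For A: n = n₀ + 2ξ → 510 = 0 + 2ξ, giving ξ = 255 mol.
Outlet amounts (n = n₀ + ν ξ):
  B: 292 − 1(255) = 37
  A: 0 + 2(255) = 510
Total out = 547 mol; y_B = 37 / 547 = 0.06764.

0.0676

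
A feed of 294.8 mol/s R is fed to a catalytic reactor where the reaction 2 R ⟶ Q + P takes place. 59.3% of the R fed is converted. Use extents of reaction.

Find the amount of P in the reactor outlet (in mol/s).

87.4 mol/s

R reacted = 0.593 × 294.8 = 174.8 mol/s; ν_R = −2, so ξ = 174.8/2 = 87.41 mol/s.
Outlet amounts (n = n₀ + ν ξ):
  R: 294.8 − 2(87.41) = 120
  Q: 0 + 1(87.41) = 87.41
  P: 0 + 1(87.41) = 87.41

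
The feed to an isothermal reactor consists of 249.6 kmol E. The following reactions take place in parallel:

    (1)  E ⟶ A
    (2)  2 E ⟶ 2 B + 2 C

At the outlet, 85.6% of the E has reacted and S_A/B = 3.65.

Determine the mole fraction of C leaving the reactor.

0.155

Conversion of E: E consumed = 0.856 × 249.6 = 213.7 kmol = 1ξ₁ + 2ξ₂.
Selectivity: 1ξ₁ / (2ξ₂) = 3.65 → ξ₁ = 7.3 ξ₂.
Substitute: (1·7.3 + 2) ξ₂ = 213.7 → ξ₂ = 22.97 kmol, ξ₁ = 167.7 kmol.
Outlet amounts (n = n₀ + Σ ν·ξ):
  E: 249.6 − 1(167.7) − 2(22.97) = 35.94
  A: 0 + 1(167.7) = 167.7
  B: 0 + 2(22.97) = 45.95
  C: 0 + 2(22.97) = 45.95
Total out = 295.5 kmol; y_C = 45.95 / 295.5 = 0.1555.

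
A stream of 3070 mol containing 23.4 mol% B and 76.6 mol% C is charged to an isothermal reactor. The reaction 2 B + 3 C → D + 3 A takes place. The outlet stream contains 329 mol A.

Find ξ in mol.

ξ = 110 mol

For A: n = n₀ + 3ξ → 329 = 0 + 3ξ, giving ξ = 109.7 mol.
Outlet amounts (n = n₀ + ν ξ):
  B: 718.4 − 2(109.7) = 499
  C: 2352 − 3(109.7) = 2023
  D: 0 + 1(109.7) = 109.7
  A: 0 + 3(109.7) = 329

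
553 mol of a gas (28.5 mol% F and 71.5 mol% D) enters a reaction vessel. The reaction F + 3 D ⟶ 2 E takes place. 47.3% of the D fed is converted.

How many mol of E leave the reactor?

125 mol

D reacted = 0.473 × 395.4 = 187 mol; ν_D = −3, so ξ = 187/3 = 62.34 mol.
Outlet amounts (n = n₀ + ν ξ):
  F: 157.6 − 1(62.34) = 95.26
  D: 395.4 − 3(62.34) = 208.4
  E: 0 + 2(62.34) = 124.7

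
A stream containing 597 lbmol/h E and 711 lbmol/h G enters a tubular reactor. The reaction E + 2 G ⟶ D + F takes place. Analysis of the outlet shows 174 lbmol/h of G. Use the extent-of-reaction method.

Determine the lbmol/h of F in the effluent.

268 lbmol/h

For G: n = n₀ − 2ξ → 174 = 711 − 2ξ, giving ξ = 268.5 lbmol/h.
Outlet amounts (n = n₀ + ν ξ):
  E: 597 − 1(268.5) = 328.5
  G: 711 − 2(268.5) = 174
  D: 0 + 1(268.5) = 268.5
  F: 0 + 1(268.5) = 268.5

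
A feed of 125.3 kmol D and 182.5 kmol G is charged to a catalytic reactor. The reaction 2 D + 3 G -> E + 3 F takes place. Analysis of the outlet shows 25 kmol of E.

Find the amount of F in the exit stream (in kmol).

75 kmol

For E: n = n₀ + 1ξ → 25 = 0 + 1ξ, giving ξ = 25 kmol.
Outlet amounts (n = n₀ + ν ξ):
  D: 125.3 − 2(25) = 75.3
  G: 182.5 − 3(25) = 107.5
  E: 0 + 1(25) = 25
  F: 0 + 3(25) = 75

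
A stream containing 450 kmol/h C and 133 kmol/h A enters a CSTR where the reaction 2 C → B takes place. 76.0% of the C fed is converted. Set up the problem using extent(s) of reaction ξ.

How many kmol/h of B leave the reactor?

C reacted = 0.76 × 450 = 342 kmol/h; ν_C = −2, so ξ = 342/2 = 171 kmol/h.
Outlet amounts (n = n₀ + ν ξ):
  C: 450 − 2(171) = 108
  B: 0 + 1(171) = 171
  A: 133 (inert)

171 kmol/h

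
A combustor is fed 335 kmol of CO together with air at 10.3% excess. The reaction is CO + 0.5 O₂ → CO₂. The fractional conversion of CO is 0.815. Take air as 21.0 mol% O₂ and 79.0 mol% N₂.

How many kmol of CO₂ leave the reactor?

Stoichiometric O₂ = 0.5 × 335 = 167.5 kmol; O₂ fed = 167.5 × 1.103 = 184.8 kmol.
N₂ fed = 184.8 × 79/21 = 695 kmol.
Fuel reacted = 0.815 × 335 → ξ = 273 kmol.
Outlet (n = n₀ + ν ξ):
  CO: 335 − 1(273) = 61.98
  O₂: 184.8 − 0.5(273) = 48.24
  N₂: 695 (inert)
  CO₂: 0 + 1(273) = 273

273 kmol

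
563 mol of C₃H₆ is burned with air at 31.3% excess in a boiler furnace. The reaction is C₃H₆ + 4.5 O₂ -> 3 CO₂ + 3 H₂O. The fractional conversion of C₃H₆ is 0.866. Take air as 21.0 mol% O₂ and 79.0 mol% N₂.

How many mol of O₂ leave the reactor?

1130 mol

Stoichiometric O₂ = 4.5 × 563 = 2534 mol; O₂ fed = 2534 × 1.313 = 3326 mol.
N₂ fed = 3326 × 79/21 = 12510 mol.
Fuel reacted = 0.866 × 563 → ξ = 487.6 mol.
Outlet (n = n₀ + ν ξ):
  C₃H₆: 563 − 1(487.6) = 75.44
  O₂: 3326 − 4.5(487.6) = 1132
  N₂: 12510 (inert)
  CO₂: 0 + 3(487.6) = 1463
  H₂O: 0 + 3(487.6) = 1463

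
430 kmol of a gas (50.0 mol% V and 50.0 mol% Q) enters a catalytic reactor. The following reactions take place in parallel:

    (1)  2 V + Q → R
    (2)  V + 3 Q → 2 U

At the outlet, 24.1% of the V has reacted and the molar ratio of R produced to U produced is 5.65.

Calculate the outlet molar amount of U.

Conversion of V: V consumed = 0.241 × 215 = 51.81 kmol = 2ξ₁ + 1ξ₂.
Selectivity: 1ξ₁ / (2ξ₂) = 5.65 → ξ₁ = 11.3 ξ₂.
Substitute: (2·11.3 + 1) ξ₂ = 51.81 → ξ₂ = 2.196 kmol, ξ₁ = 24.81 kmol.
Outlet amounts (n = n₀ + Σ ν·ξ):
  V: 215 − 2(24.81) − 1(2.196) = 163.2
  Q: 215 − 1(24.81) − 3(2.196) = 183.6
  R: 0 + 1(24.81) = 24.81
  U: 0 + 2(2.196) = 4.391

4.39 kmol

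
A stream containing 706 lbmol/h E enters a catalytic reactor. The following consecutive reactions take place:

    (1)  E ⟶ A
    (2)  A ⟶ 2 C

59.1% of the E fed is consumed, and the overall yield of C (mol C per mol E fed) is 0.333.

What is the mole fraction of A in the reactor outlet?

Conversion of E: E consumed = 1ξ₁ = 0.591 × 706 → ξ₁ = 417.2 lbmol/h.
Yield of C: 2ξ₂ / 706 = 0.333 → ξ₂ = 117.5 lbmol/h.
Outlet amounts (n = n₀ + Σ ν·ξ):
  E: 706 − 1(417.2) = 288.8
  A: 0 + 1(417.2) − 1(117.5) = 299.7
  C: 0 + 2(117.5) = 235.1
Total out = 823.5 lbmol/h; y_A = 299.7 / 823.5 = 0.3639.

0.364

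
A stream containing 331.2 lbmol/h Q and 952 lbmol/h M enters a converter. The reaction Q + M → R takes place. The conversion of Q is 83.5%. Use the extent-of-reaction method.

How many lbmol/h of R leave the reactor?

Q reacted = 0.835 × 331.2 = 276.6 lbmol/h; ν_Q = −1, so ξ = 276.6/1 = 276.6 lbmol/h.
Outlet amounts (n = n₀ + ν ξ):
  Q: 331.2 − 1(276.6) = 54.65
  M: 952 − 1(276.6) = 675.4
  R: 0 + 1(276.6) = 276.6

277 lbmol/h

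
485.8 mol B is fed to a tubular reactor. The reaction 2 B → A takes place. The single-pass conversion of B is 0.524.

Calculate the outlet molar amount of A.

127 mol

B reacted = 0.524 × 485.8 = 254.6 mol; ν_B = −2, so ξ = 254.6/2 = 127.3 mol.
Outlet amounts (n = n₀ + ν ξ):
  B: 485.8 − 2(127.3) = 231.2
  A: 0 + 1(127.3) = 127.3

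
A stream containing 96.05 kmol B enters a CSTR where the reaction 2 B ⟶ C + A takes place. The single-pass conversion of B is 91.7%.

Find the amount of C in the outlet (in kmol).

44 kmol

B reacted = 0.917 × 96.05 = 88.08 kmol; ν_B = −2, so ξ = 88.08/2 = 44.04 kmol.
Outlet amounts (n = n₀ + ν ξ):
  B: 96.05 − 2(44.04) = 7.972
  C: 0 + 1(44.04) = 44.04
  A: 0 + 1(44.04) = 44.04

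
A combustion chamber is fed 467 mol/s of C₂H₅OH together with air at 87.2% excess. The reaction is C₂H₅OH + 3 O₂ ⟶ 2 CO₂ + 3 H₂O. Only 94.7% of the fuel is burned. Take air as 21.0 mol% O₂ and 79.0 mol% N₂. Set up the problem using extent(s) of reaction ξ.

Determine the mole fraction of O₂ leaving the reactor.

0.0967

Stoichiometric O₂ = 3 × 467 = 1401 mol/s; O₂ fed = 1401 × 1.872 = 2623 mol/s.
N₂ fed = 2623 × 79/21 = 9866 mol/s.
Fuel reacted = 0.947 × 467 → ξ = 442.2 mol/s.
Outlet (n = n₀ + ν ξ):
  C₂H₅OH: 467 − 1(442.2) = 24.75
  O₂: 2623 − 3(442.2) = 1296
  N₂: 9866 (inert)
  CO₂: 0 + 2(442.2) = 884.5
  H₂O: 0 + 3(442.2) = 1327
Total out = 13400 mol/s; y_O₂ = 1296 / 13400 = 0.09672.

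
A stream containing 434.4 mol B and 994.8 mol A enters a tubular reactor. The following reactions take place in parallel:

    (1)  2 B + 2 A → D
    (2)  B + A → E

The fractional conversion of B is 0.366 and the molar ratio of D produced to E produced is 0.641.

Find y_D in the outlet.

Conversion of B: B consumed = 0.366 × 434.4 = 159 mol = 2ξ₁ + 1ξ₂.
Selectivity: 1ξ₁ / (1ξ₂) = 0.641 → ξ₁ = 0.641 ξ₂.
Substitute: (2·0.641 + 1) ξ₂ = 159 → ξ₂ = 69.67 mol, ξ₁ = 44.66 mol.
Outlet amounts (n = n₀ + Σ ν·ξ):
  B: 434.4 − 2(44.66) − 1(69.67) = 275.4
  A: 994.8 − 2(44.66) − 1(69.67) = 835.8
  D: 0 + 1(44.66) = 44.66
  E: 0 + 1(69.67) = 69.67
Total out = 1226 mol; y_D = 44.66 / 1226 = 0.03644.

0.0364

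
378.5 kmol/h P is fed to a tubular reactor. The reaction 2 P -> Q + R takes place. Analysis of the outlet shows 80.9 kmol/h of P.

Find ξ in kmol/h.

For P: n = n₀ − 2ξ → 80.9 = 378.5 − 2ξ, giving ξ = 148.8 kmol/h.
Outlet amounts (n = n₀ + ν ξ):
  P: 378.5 − 2(148.8) = 80.9
  Q: 0 + 1(148.8) = 148.8
  R: 0 + 1(148.8) = 148.8

ξ = 149 kmol/h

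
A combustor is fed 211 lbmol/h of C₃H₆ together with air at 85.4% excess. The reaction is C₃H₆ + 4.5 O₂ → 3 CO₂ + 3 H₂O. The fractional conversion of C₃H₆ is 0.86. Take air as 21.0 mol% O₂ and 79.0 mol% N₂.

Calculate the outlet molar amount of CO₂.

544 lbmol/h

Stoichiometric O₂ = 4.5 × 211 = 949.5 lbmol/h; O₂ fed = 949.5 × 1.854 = 1760 lbmol/h.
N₂ fed = 1760 × 79/21 = 6622 lbmol/h.
Fuel reacted = 0.86 × 211 → ξ = 181.5 lbmol/h.
Outlet (n = n₀ + ν ξ):
  C₃H₆: 211 − 1(181.5) = 29.54
  O₂: 1760 − 4.5(181.5) = 943.8
  N₂: 6622 (inert)
  CO₂: 0 + 3(181.5) = 544.4
  H₂O: 0 + 3(181.5) = 544.4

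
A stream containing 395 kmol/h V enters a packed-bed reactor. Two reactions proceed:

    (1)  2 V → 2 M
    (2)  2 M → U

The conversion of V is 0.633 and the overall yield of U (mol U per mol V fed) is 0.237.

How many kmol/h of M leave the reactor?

62.8 kmol/h

Conversion of V: V consumed = 2ξ₁ = 0.633 × 395 → ξ₁ = 125 kmol/h.
Yield of U: 1ξ₂ / 395 = 0.237 → ξ₂ = 93.61 kmol/h.
Outlet amounts (n = n₀ + Σ ν·ξ):
  V: 395 − 2(125) = 145
  M: 0 + 2(125) − 2(93.61) = 62.81
  U: 0 + 1(93.61) = 93.61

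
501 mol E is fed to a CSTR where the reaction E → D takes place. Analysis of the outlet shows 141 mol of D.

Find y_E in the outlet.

For D: n = n₀ + 1ξ → 141 = 0 + 1ξ, giving ξ = 141 mol.
Outlet amounts (n = n₀ + ν ξ):
  E: 501 − 1(141) = 360
  D: 0 + 1(141) = 141
Total out = 501 mol; y_E = 360 / 501 = 0.7186.

0.719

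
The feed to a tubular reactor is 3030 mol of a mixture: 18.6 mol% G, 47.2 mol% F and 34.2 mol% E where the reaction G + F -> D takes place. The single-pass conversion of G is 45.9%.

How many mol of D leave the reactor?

259 mol

G reacted = 0.459 × 563.6 = 258.7 mol; ν_G = −1, so ξ = 258.7/1 = 258.7 mol.
Outlet amounts (n = n₀ + ν ξ):
  G: 563.6 − 1(258.7) = 304.9
  F: 1430 − 1(258.7) = 1171
  D: 0 + 1(258.7) = 258.7
  E: 1036 (inert)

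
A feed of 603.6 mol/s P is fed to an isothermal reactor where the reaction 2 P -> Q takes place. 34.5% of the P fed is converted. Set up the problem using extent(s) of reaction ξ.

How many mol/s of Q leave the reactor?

P reacted = 0.345 × 603.6 = 208.2 mol/s; ν_P = −2, so ξ = 208.2/2 = 104.1 mol/s.
Outlet amounts (n = n₀ + ν ξ):
  P: 603.6 − 2(104.1) = 395.4
  Q: 0 + 1(104.1) = 104.1

104 mol/s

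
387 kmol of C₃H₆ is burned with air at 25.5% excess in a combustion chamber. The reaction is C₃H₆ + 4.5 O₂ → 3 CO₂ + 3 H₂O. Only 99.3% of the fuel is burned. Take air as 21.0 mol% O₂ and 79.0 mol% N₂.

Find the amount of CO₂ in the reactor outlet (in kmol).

Stoichiometric O₂ = 4.5 × 387 = 1742 kmol; O₂ fed = 1742 × 1.255 = 2186 kmol.
N₂ fed = 2186 × 79/21 = 8222 kmol.
Fuel reacted = 0.993 × 387 → ξ = 384.3 kmol.
Outlet (n = n₀ + ν ξ):
  C₃H₆: 387 − 1(384.3) = 2.709
  O₂: 2186 − 4.5(384.3) = 456.3
  N₂: 8222 (inert)
  CO₂: 0 + 3(384.3) = 1153
  H₂O: 0 + 3(384.3) = 1153

1150 kmol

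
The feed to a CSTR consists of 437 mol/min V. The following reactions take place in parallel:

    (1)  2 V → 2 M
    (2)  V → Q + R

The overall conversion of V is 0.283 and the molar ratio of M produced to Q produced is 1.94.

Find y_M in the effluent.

0.17

Conversion of V: V consumed = 0.283 × 437 = 123.7 mol/min = 2ξ₁ + 1ξ₂.
Selectivity: 2ξ₁ / (1ξ₂) = 1.94 → ξ₁ = 0.97 ξ₂.
Substitute: (2·0.97 + 1) ξ₂ = 123.7 → ξ₂ = 42.06 mol/min, ξ₁ = 40.8 mol/min.
Outlet amounts (n = n₀ + Σ ν·ξ):
  V: 437 − 2(40.8) − 1(42.06) = 313.3
  M: 0 + 2(40.8) = 81.61
  Q: 0 + 1(42.06) = 42.06
  R: 0 + 1(42.06) = 42.06
Total out = 479.1 mol/min; y_M = 81.61 / 479.1 = 0.1703.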